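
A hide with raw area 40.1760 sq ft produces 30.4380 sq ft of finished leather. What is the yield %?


Formula: Yield = finished / raw * 100
Substituting: Yield = 30.4380 / 40.1760 * 100
Result: 75.7616 %


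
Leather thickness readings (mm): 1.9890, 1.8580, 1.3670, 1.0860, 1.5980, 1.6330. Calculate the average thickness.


Formula: Average = sum / n
Substituting: Average = 9.5310 / 6
Result: 1.5885 mm


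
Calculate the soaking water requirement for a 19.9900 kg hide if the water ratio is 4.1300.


Formula: Water = hide_weight * ratio
Substituting: Water = 19.9900 * 4.1300
Result: 82.5587 kg


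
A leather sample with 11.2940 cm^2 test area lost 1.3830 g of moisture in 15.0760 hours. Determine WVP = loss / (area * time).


Formula: WVP = loss / (area * time)
Substituting: WVP = 1.3830 / (11.2940 * 15.0760)
Result: 0.00812247 g/(cm^2*hr)


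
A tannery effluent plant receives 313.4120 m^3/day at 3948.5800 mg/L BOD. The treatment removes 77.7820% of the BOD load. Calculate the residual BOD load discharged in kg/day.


Load_in = volume * conc / 1000 = 313.4120 * 3948.5800 / 1000 = 1237.5324 kg/day
Removed = Load_in * eff / 100 = 1237.5324 * 77.7820 / 100 = 962.5774 kg/day
Load_out = Load_in - Removed = 1237.5324 - 962.5774 = 274.9549 kg/day


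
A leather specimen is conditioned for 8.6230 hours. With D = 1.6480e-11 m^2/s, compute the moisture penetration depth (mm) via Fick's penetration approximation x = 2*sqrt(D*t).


t = 8.6230 hr * 3600 = 31042.8000 s
D * t = 1.6480e-11 * 31042.8000 = 5.1159e-07
x = 2 * sqrt(D*t) = 2 * sqrt(5.1159e-07) = 0.0014305 m = 1.4305 mm


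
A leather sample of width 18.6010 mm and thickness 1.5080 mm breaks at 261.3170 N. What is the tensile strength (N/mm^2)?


Formula: TS = force / (width * thickness)
Substituting: TS = 261.3170 / (18.6010 * 1.5080)
Result: 9.3160 N/mm^2


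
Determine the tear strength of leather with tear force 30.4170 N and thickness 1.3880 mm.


Formula: Tear strength = force / thickness
Substituting: Tear strength = 30.4170 / 1.3880
Result: 21.9143 N/mm


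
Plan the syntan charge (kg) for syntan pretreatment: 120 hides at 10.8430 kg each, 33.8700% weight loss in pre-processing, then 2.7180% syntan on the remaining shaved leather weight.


Total_raw = N * avg_wt = 120 * 10.8430 = 1301.1600 kg
Substrate = Total_raw * (1 - loss/100) = 1301.1600 * (1 - 33.8700/100) = 860.4571 kg
Syntan = Substrate * pct / 100 = 860.4571 * 2.7180 / 100 = 23.3872 kg


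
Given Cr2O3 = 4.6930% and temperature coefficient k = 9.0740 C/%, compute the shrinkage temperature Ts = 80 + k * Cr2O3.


Formula: Ts = 80 + k * Cr2O3
Substituting: Ts = 80 + 9.0740 * 4.6930
Result: 122.5843 C


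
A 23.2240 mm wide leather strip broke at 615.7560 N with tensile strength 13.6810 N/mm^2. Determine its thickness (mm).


Formula: t = F / (TS * w)
Substituting: t = 615.7560 / (13.6810 * 23.2240)
Result: 1.9380 mm


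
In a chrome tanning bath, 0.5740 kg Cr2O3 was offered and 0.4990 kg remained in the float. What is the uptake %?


Formula: Uptake = (offered - residual) / offered * 100
Substituting: Uptake = (0.5740 - 0.4990) / 0.5740 * 100
Result: 13.0662 %


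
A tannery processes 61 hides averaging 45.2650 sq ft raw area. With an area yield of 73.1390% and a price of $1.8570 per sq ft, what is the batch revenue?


Raw_total = N * avg_area = 61 * 45.2650 = 2761.1650 sq ft
Finished = Raw_total * yield / 100 = 2761.1650 * 73.1390 / 100 = 2019.4885 sq ft
Value = Finished * price = 2019.4885 * 1.8570 = 3750.1901 $


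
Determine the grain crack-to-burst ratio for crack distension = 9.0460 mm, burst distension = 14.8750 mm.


Formula: Ratio = crack / burst
Substituting: Ratio = 9.0460 / 14.8750
Result: 0.6081


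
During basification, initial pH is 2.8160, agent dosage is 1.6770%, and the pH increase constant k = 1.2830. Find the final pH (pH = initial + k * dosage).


Formula: pH_final = pH_initial + k * base_pct
Substituting: pH_final = 2.8160 + 1.2830 * 1.6770
Result: 4.9676


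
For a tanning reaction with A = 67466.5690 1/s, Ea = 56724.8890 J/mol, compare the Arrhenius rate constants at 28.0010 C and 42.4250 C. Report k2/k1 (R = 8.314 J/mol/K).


T1 = 28.0010 + 273.15 = 301.1510 K; T2 = 42.4250 + 273.15 = 315.5750 K
k1 = A * exp(-Ea/(R*T1)) = 67466.5690 * exp(-56724.8890/(8.314*301.1510)) = 9.7679e-06 1/s
k2 = A * exp(-Ea/(R*T2)) = 67466.5690 * exp(-56724.8890/(8.314*315.5750)) = 2.7512e-05 1/s
k2/k1 = 2.7512e-05 / 9.7679e-06 = 2.8166


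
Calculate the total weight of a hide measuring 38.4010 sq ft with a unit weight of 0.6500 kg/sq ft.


Formula: Weight = area * weight_per_sqft
Substituting: Weight = 38.4010 * 0.6500
Result: 24.9607 kg


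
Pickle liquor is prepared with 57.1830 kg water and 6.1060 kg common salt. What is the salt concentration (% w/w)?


Formula: Conc = salt / (water + salt) * 100
Substituting: Conc = 6.1060 / (57.1830 + 6.1060) * 100
Result: 9.6478 %


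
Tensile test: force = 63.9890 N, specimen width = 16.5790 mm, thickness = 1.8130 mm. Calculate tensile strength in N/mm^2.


Formula: TS = force / (width * thickness)
Substituting: TS = 63.9890 / (16.5790 * 1.8130)
Result: 2.1289 N/mm^2


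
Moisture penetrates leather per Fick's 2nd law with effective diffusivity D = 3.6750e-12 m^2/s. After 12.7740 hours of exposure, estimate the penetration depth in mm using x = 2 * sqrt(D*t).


t = 12.7740 hr * 3600 = 45986.4000 s
D * t = 3.6750e-12 * 45986.4000 = 1.6900e-07
x = 2 * sqrt(D*t) = 2 * sqrt(1.6900e-07) = 8.2219e-04 m = 0.8222 mm


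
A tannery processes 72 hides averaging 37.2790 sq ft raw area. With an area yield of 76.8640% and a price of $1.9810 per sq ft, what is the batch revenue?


Raw_total = N * avg_area = 72 * 37.2790 = 2684.0880 sq ft
Finished = Raw_total * yield / 100 = 2684.0880 * 76.8640 / 100 = 2063.0974 sq ft
Value = Finished * price = 2063.0974 * 1.9810 = 4086.9960 $


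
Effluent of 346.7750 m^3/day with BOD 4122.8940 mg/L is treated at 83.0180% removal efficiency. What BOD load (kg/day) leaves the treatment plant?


Load_in = volume * conc / 1000 = 346.7750 * 4122.8940 / 1000 = 1429.7166 kg/day
Removed = Load_in * eff / 100 = 1429.7166 * 83.0180 / 100 = 1186.9221 kg/day
Load_out = Load_in - Removed = 1429.7166 - 1186.9221 = 242.7945 kg/day


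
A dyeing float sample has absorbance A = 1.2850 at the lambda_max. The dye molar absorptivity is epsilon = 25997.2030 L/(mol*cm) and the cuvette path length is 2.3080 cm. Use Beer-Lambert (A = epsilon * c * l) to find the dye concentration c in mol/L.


Formula: c = A / (epsilon * l)
Substituting: c = 1.2850 / (25997.2030 * 2.3080)
Result: 2.1416e-05 mol/L


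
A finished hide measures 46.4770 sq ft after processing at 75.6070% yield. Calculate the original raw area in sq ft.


Formula: raw = finished * 100 / yield
Substituting: raw = 46.4770 * 100 / 75.6070
Result: 61.4718 sq ft


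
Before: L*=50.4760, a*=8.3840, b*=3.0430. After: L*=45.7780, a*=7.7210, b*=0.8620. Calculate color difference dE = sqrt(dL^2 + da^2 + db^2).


dL = -4.6980, da = -0.6630, db = -2.1810
dE = sqrt((-4.6980)^2 + (-0.6630)^2 + (-2.1810)^2) = 5.2218


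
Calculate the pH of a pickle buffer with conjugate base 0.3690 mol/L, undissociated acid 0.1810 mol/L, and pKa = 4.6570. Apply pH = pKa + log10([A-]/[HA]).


ratio = [A-] / [HA] = 0.3690 / 0.1810 = 2.0387
log10(ratio) = 0.3093
pH = pKa + log10(ratio) = 4.6570 + 0.3093 = 4.9663


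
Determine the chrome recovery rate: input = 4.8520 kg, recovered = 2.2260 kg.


Formula: Recovery = recovered / input * 100
Substituting: Recovery = 2.2260 / 4.8520 * 100
Result: 45.8780 %


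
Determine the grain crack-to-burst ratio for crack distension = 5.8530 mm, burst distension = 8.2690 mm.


Formula: Ratio = crack / burst
Substituting: Ratio = 5.8530 / 8.2690
Result: 0.7078


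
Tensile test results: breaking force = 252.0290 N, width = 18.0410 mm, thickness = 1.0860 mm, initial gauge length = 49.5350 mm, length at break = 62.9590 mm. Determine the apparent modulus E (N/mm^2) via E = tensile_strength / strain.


TS = F / (w * t) = 252.0290 / (18.0410 * 1.0860) = 12.8635 N/mm^2
strain = (Lf - L0) / L0 = (62.9590 - 49.5350) / 49.5350 = 0.2710
E = TS / strain = 12.8635 / 0.2710 = 47.4668 N/mm^2


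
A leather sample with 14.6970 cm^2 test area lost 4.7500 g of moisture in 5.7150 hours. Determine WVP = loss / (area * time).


Formula: WVP = loss / (area * time)
Substituting: WVP = 4.7500 / (14.6970 * 5.7150)
Result: 0.0565521 g/(cm^2*hr)


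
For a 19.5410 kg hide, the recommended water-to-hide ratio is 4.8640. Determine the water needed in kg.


Formula: Water = hide_weight * ratio
Substituting: Water = 19.5410 * 4.8640
Result: 95.0474 kg


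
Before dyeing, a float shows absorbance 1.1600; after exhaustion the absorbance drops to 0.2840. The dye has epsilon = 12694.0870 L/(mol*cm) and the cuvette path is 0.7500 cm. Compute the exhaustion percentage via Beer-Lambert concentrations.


c_initial = A_i / (epsilon * l) = 1.1600 / (12694.0870 * 0.7500) = 1.2184e-04 mol/L
c_final = A_f / (epsilon * l) = 0.2840 / (12694.0870 * 0.7500) = 2.9830e-05 mol/L
Exhaustion = (c_initial - c_final) / c_initial * 100 = (1.2184e-04 - 2.9830e-05) / 1.2184e-04 * 100 = 75.5172 %


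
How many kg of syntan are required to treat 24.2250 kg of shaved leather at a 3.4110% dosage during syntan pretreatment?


Formula: Syntan = substrate * pct / 100
Substituting: Syntan = 24.2250 * 3.4110 / 100
Result: 0.8263 kg


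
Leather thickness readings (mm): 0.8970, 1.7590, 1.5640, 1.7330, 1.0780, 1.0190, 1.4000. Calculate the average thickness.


Formula: Average = sum / n
Substituting: Average = 9.4500 / 7
Result: 1.3500 mm


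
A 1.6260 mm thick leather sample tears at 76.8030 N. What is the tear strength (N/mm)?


Formula: Tear strength = force / thickness
Substituting: Tear strength = 76.8030 / 1.6260
Result: 47.2343 N/mm


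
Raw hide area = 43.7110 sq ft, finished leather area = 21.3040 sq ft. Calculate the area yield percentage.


Formula: Yield = finished / raw * 100
Substituting: Yield = 21.3040 / 43.7110 * 100
Result: 48.7383 %


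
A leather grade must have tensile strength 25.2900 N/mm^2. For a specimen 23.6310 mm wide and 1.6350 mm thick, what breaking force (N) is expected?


Formula: F = TS * w * t
Substituting: F = 25.2900 * 23.6310 * 1.6350
Result: 977.1218 N


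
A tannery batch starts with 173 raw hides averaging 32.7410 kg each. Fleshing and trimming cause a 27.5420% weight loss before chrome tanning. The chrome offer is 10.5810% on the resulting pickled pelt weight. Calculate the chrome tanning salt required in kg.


Total_raw = N * avg_wt = 173 * 32.7410 = 5664.1930 kg
Substrate = Total_raw * (1 - loss/100) = 5664.1930 * (1 - 27.5420/100) = 4104.1610 kg
Chrome = Substrate * pct / 100 = 4104.1610 * 10.5810 / 100 = 434.2613 kg


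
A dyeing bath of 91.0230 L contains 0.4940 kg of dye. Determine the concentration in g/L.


Formula: Conc = dye_mass(kg) / volume(L) * 1000
Substituting: Conc = 0.4940 / 91.0230 * 1000
Result: 5.4272 g/L


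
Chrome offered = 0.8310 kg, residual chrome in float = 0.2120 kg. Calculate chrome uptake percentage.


Formula: Uptake = (offered - residual) / offered * 100
Substituting: Uptake = (0.8310 - 0.2120) / 0.8310 * 100
Result: 74.4886 %


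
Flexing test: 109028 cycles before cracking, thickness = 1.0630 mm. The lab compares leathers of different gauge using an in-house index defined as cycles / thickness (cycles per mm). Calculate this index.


Formula: Index = cycles / thickness
Substituting: Index = 109028 / 1.0630
Result: 102566.3217 cycles/mm


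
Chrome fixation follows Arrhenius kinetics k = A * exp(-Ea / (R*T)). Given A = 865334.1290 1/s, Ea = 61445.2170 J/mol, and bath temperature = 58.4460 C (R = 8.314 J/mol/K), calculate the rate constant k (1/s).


T_K = T_C + 273.15 = 58.4460 + 273.15 = 331.5960 K
exponent = -Ea / (R * T_K) = -61445.2170 / (8.314 * 331.5960) = -22.2879
k = A * exp(exponent) = 865334.1290 * exp(-22.2879) = 1.8100e-04 1/s


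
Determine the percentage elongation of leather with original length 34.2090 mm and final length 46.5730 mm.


Formula: Elongation = (Lf - L0) / L0 * 100
Substituting: Elongation = (46.5730 - 34.2090) / 34.2090 * 100
Result: 36.1425 %


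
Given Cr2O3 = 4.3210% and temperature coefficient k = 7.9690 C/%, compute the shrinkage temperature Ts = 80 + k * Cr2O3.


Formula: Ts = 80 + k * Cr2O3
Substituting: Ts = 80 + 7.9690 * 4.3210
Result: 114.4340 C


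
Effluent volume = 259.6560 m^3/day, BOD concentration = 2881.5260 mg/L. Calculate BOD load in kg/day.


Formula: BOD_load = volume * conc / 1000
Substituting: BOD_load = 259.6560 * 2881.5260 / 1000
Result: 748.2055 kg/day


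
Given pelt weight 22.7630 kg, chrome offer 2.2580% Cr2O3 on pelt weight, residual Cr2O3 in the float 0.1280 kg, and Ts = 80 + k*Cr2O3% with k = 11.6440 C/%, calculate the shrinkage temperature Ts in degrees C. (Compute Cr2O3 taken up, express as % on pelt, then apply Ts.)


Offered = pelt * offer_pct / 100 = 22.7630 * 2.2580 / 100 = 0.5140 kg
Uptake = offered - residual = 0.5140 - 0.1280 = 0.3860 kg
Cr2O3% on pelt = uptake / pelt * 100 = 0.3860 / 22.7630 * 100 = 1.6957 %
Ts = 80 + k * Cr2O3% = 80 + 11.6440 * 1.6957 = 99.7445 C


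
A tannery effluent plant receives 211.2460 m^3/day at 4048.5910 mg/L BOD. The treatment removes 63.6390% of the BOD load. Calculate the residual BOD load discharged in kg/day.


Load_in = volume * conc / 1000 = 211.2460 * 4048.5910 / 1000 = 855.2487 kg/day
Removed = Load_in * eff / 100 = 855.2487 * 63.6390 / 100 = 544.2717 kg/day
Load_out = Load_in - Removed = 855.2487 - 544.2717 = 310.9770 kg/day


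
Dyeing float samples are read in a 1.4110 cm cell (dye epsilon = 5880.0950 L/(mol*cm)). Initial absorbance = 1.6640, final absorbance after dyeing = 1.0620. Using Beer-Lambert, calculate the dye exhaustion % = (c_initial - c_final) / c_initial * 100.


c_initial = A_i / (epsilon * l) = 1.6640 / (5880.0950 * 1.4110) = 2.0056e-04 mol/L
c_final = A_f / (epsilon * l) = 1.0620 / (5880.0950 * 1.4110) = 1.2800e-04 mol/L
Exhaustion = (c_initial - c_final) / c_initial * 100 = (2.0056e-04 - 1.2800e-04) / 2.0056e-04 * 100 = 36.1779 %


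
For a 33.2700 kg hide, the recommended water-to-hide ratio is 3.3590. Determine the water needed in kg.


Formula: Water = hide_weight * ratio
Substituting: Water = 33.2700 * 3.3590
Result: 111.7539 kg


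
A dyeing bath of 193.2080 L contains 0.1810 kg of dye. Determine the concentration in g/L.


Formula: Conc = dye_mass(kg) / volume(L) * 1000
Substituting: Conc = 0.1810 / 193.2080 * 1000
Result: 0.9368 g/L


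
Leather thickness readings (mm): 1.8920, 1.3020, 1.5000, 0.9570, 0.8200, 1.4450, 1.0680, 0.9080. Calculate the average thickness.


Formula: Average = sum / n
Substituting: Average = 9.8920 / 8
Result: 1.2365 mm


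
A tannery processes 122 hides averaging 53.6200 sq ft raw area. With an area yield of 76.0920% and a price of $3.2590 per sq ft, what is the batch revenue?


Raw_total = N * avg_area = 122 * 53.6200 = 6541.6400 sq ft
Finished = Raw_total * yield / 100 = 6541.6400 * 76.0920 / 100 = 4977.6647 sq ft
Value = Finished * price = 4977.6647 * 3.2590 = 16222.2093 $


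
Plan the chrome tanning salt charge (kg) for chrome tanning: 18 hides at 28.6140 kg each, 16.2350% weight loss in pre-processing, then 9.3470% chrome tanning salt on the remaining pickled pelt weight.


Total_raw = N * avg_wt = 18 * 28.6140 = 515.0520 kg
Substrate = Total_raw * (1 - loss/100) = 515.0520 * (1 - 16.2350/100) = 431.4333 kg
Chrome = Substrate * pct / 100 = 431.4333 * 9.3470 / 100 = 40.3261 kg


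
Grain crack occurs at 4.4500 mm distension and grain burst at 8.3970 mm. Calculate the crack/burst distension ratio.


Formula: Ratio = crack / burst
Substituting: Ratio = 4.4500 / 8.3970
Result: 0.5300


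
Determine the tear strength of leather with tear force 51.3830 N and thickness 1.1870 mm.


Formula: Tear strength = force / thickness
Substituting: Tear strength = 51.3830 / 1.1870
Result: 43.2881 N/mm


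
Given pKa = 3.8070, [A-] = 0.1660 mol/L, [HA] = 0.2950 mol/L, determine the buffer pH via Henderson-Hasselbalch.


ratio = [A-] / [HA] = 0.1660 / 0.2950 = 0.5627
log10(ratio) = -0.2497
pH = pKa + log10(ratio) = 3.8070 - 0.2497 = 3.5573


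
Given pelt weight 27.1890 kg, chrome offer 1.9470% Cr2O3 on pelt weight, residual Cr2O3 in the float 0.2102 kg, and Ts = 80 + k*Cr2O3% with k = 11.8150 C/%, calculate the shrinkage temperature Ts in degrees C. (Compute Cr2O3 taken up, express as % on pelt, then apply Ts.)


Offered = pelt * offer_pct / 100 = 27.1890 * 1.9470 / 100 = 0.5294 kg
Uptake = offered - residual = 0.5294 - 0.2102 = 0.3192 kg
Cr2O3% on pelt = uptake / pelt * 100 = 0.3192 / 27.1890 * 100 = 1.1739 %
Ts = 80 + k * Cr2O3% = 80 + 11.8150 * 1.1739 = 93.8695 C


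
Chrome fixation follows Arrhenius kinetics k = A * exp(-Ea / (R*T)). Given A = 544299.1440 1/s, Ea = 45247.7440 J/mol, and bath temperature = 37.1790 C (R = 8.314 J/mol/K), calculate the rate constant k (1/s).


T_K = T_C + 273.15 = 37.1790 + 273.15 = 310.3290 K
exponent = -Ea / (R * T_K) = -45247.7440 / (8.314 * 310.3290) = -17.5374
k = A * exp(exponent) = 544299.1440 * exp(-17.5374) = 0.013166 1/s


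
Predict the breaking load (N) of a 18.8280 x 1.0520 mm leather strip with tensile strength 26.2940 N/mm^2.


Formula: F = TS * w * t
Substituting: F = 26.2940 * 18.8280 * 1.0520
Result: 520.8067 N


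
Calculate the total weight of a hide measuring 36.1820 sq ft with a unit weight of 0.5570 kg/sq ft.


Formula: Weight = area * weight_per_sqft
Substituting: Weight = 36.1820 * 0.5570
Result: 20.1534 kg


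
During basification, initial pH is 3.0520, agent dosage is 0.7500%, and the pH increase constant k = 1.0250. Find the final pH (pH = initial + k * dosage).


Formula: pH_final = pH_initial + k * base_pct
Substituting: pH_final = 3.0520 + 1.0250 * 0.7500
Result: 3.8207


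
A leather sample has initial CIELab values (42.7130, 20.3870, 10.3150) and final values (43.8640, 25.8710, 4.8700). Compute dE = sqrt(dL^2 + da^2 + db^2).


dL = 1.1510, da = 5.4840, db = -5.4450
dE = sqrt(1.1510^2 + 5.4840^2 + (-5.4450)^2) = 7.8133


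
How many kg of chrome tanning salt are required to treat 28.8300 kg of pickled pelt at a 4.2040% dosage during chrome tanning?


Formula: Chrome = substrate * pct / 100
Substituting: Chrome = 28.8300 * 4.2040 / 100
Result: 1.2120 kg


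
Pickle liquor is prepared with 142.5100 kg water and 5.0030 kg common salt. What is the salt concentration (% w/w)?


Formula: Conc = salt / (water + salt) * 100
Substituting: Conc = 5.0030 / (142.5100 + 5.0030) * 100
Result: 3.3916 %


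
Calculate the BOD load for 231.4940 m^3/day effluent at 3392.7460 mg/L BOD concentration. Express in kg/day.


Formula: BOD_load = volume * conc / 1000
Substituting: BOD_load = 231.4940 * 3392.7460 / 1000
Result: 785.4003 kg/day


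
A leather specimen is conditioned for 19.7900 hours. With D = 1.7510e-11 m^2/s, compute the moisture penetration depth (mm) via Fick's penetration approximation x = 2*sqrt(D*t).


t = 19.7900 hr * 3600 = 71244.0000 s
D * t = 1.7510e-11 * 71244.0000 = 1.2475e-06
x = 2 * sqrt(D*t) = 2 * sqrt(1.2475e-06) = 0.00223382 m = 2.2338 mm


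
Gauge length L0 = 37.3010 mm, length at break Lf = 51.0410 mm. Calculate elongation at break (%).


Formula: Elongation = (Lf - L0) / L0 * 100
Substituting: Elongation = (51.0410 - 37.3010) / 37.3010 * 100
Result: 36.8355 %


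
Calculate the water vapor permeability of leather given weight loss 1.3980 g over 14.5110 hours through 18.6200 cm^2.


Formula: WVP = loss / (area * time)
Substituting: WVP = 1.3980 / (18.6200 * 14.5110)
Result: 0.00517404 g/(cm^2*hr)


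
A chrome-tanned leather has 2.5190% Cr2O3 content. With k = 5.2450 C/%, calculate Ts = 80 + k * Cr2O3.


Formula: Ts = 80 + k * Cr2O3
Substituting: Ts = 80 + 5.2450 * 2.5190
Result: 93.2122 C


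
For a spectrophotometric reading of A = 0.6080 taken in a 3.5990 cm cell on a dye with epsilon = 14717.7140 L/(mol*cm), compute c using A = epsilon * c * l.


Formula: c = A / (epsilon * l)
Substituting: c = 0.6080 / (14717.7140 * 3.5990)
Result: 1.1478e-05 mol/L


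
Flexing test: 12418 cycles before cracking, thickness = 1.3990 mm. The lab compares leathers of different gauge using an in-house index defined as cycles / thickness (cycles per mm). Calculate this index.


Formula: Index = cycles / thickness
Substituting: Index = 12418 / 1.3990
Result: 8876.3402 cycles/mm


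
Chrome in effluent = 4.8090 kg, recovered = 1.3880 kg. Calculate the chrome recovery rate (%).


Formula: Recovery = recovered / input * 100
Substituting: Recovery = 1.3880 / 4.8090 * 100
Result: 28.8625 %


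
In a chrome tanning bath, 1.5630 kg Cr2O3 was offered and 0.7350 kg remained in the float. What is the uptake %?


Formula: Uptake = (offered - residual) / offered * 100
Substituting: Uptake = (1.5630 - 0.7350) / 1.5630 * 100
Result: 52.9750 %


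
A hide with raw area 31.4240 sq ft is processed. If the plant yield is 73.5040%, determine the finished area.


Formula: finished = raw * yield / 100
Substituting: finished = 31.4240 * 73.5040 / 100
Result: 23.0979 sq ft


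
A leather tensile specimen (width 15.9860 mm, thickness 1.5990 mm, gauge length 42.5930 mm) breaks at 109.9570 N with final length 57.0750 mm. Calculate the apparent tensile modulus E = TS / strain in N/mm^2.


TS = F / (w * t) = 109.9570 / (15.9860 * 1.5990) = 4.3016 N/mm^2
strain = (Lf - L0) / L0 = (57.0750 - 42.5930) / 42.5930 = 0.3400
E = TS / strain = 4.3016 / 0.3400 = 12.6516 N/mm^2


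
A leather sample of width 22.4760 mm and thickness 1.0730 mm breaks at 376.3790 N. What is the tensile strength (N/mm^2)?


Formula: TS = force / (width * thickness)
Substituting: TS = 376.3790 / (22.4760 * 1.0730)
Result: 15.6065 N/mm^2


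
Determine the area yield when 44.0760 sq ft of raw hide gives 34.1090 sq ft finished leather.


Formula: Yield = finished / raw * 100
Substituting: Yield = 34.1090 / 44.0760 * 100
Result: 77.3868 %


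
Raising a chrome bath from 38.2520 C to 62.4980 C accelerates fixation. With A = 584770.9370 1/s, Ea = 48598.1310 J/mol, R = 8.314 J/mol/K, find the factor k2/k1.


T1 = 38.2520 + 273.15 = 311.4020 K; T2 = 62.4980 + 273.15 = 335.6480 K
k1 = A * exp(-Ea/(R*T1)) = 584770.9370 * exp(-48598.1310/(8.314*311.4020)) = 0.00411936 1/s
k2 = A * exp(-Ea/(R*T2)) = 584770.9370 * exp(-48598.1310/(8.314*335.6480)) = 0.015985 1/s
k2/k1 = 0.015985 / 0.00411936 = 3.8805


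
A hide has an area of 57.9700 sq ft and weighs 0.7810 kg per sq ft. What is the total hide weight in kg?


Formula: Weight = area * weight_per_sqft
Substituting: Weight = 57.9700 * 0.7810
Result: 45.2746 kg


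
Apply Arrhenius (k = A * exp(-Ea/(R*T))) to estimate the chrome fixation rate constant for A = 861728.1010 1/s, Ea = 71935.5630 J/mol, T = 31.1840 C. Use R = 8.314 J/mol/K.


T_K = T_C + 273.15 = 31.1840 + 273.15 = 304.3340 K
exponent = -Ea / (R * T_K) = -71935.5630 / (8.314 * 304.3340) = -28.4304
k = A * exp(exponent) = 861728.1010 * exp(-28.4304) = 3.8744e-07 1/s


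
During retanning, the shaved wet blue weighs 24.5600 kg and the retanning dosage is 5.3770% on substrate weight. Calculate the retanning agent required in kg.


Formula: Retan = substrate * pct / 100
Substituting: Retan = 24.5600 * 5.3770 / 100
Result: 1.3206 kg


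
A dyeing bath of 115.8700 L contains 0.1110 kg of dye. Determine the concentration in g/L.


Formula: Conc = dye_mass(kg) / volume(L) * 1000
Substituting: Conc = 0.1110 / 115.8700 * 1000
Result: 0.9580 g/L


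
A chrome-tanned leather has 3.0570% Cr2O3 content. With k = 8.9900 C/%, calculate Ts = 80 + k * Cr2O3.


Formula: Ts = 80 + k * Cr2O3
Substituting: Ts = 80 + 8.9900 * 3.0570
Result: 107.4824 C


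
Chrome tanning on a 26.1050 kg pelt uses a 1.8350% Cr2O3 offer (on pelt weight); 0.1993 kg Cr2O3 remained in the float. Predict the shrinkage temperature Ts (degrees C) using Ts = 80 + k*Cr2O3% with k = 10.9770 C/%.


Offered = pelt * offer_pct / 100 = 26.1050 * 1.8350 / 100 = 0.4790 kg
Uptake = offered - residual = 0.4790 - 0.1993 = 0.2797 kg
Cr2O3% on pelt = uptake / pelt * 100 = 0.2797 / 26.1050 * 100 = 1.0715 %
Ts = 80 + k * Cr2O3% = 80 + 10.9770 * 1.0715 = 91.7623 C


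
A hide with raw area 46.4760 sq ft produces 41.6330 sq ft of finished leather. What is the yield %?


Formula: Yield = finished / raw * 100
Substituting: Yield = 41.6330 / 46.4760 * 100
Result: 89.5796 %


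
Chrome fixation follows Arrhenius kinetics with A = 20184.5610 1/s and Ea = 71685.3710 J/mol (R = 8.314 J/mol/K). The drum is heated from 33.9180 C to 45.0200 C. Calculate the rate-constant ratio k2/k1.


T1 = 33.9180 + 273.15 = 307.0680 K; T2 = 45.0200 + 273.15 = 318.1700 K
k1 = A * exp(-Ea/(R*T1)) = 20184.5610 * exp(-71685.3710/(8.314*307.0680)) = 1.2893e-08 1/s
k2 = A * exp(-Ea/(R*T2)) = 20184.5610 * exp(-71685.3710/(8.314*318.1700)) = 3.4344e-08 1/s
k2/k1 = 3.4344e-08 / 1.2893e-08 = 2.6639


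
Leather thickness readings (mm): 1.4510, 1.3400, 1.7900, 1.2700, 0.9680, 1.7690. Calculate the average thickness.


Formula: Average = sum / n
Substituting: Average = 8.5880 / 6
Result: 1.4313 mm


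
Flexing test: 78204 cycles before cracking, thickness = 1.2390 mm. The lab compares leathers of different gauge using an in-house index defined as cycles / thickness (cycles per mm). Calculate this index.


Formula: Index = cycles / thickness
Substituting: Index = 78204 / 1.2390
Result: 63118.6441 cycles/mm


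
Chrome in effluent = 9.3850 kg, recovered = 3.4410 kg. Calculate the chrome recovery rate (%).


Formula: Recovery = recovered / input * 100
Substituting: Recovery = 3.4410 / 9.3850 * 100
Result: 36.6649 %


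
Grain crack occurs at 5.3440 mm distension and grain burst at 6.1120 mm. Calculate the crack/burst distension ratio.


Formula: Ratio = crack / burst
Substituting: Ratio = 5.3440 / 6.1120
Result: 0.8743


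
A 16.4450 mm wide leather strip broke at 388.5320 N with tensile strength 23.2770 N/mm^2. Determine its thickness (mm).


Formula: t = F / (TS * w)
Substituting: t = 388.5320 / (23.2770 * 16.4450)
Result: 1.0150 mm


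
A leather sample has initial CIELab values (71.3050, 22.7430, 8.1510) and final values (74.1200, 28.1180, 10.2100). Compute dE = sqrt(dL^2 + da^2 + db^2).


dL = 2.8150, da = 5.3750, db = 2.0590
dE = sqrt(2.8150^2 + 5.3750^2 + 2.0590^2) = 6.4074


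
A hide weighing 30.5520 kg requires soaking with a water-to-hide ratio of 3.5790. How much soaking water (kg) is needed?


Formula: Water = hide_weight * ratio
Substituting: Water = 30.5520 * 3.5790
Result: 109.3456 kg


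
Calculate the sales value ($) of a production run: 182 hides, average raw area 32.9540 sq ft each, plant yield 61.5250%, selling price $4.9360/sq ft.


Raw_total = N * avg_area = 182 * 32.9540 = 5997.6280 sq ft
Finished = Raw_total * yield / 100 = 5997.6280 * 61.5250 / 100 = 3690.0406 sq ft
Value = Finished * price = 3690.0406 * 4.9360 = 18214.0405 $


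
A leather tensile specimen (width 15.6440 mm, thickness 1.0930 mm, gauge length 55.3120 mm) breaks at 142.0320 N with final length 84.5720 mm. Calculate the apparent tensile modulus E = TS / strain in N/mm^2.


TS = F / (w * t) = 142.0320 / (15.6440 * 1.0930) = 8.3065 N/mm^2
strain = (Lf - L0) / L0 = (84.5720 - 55.3120) / 55.3120 = 0.5290
E = TS / strain = 8.3065 / 0.5290 = 15.7023 N/mm^2


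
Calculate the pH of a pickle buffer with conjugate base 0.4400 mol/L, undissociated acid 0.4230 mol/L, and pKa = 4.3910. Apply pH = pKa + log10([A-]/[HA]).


ratio = [A-] / [HA] = 0.4400 / 0.4230 = 1.0402
log10(ratio) = 0.0171123
pH = pKa + log10(ratio) = 4.3910 + 0.0171123 = 4.4081


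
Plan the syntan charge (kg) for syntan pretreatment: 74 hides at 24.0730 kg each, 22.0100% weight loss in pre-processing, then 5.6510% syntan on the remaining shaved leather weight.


Total_raw = N * avg_wt = 74 * 24.0730 = 1781.4020 kg
Substrate = Total_raw * (1 - loss/100) = 1781.4020 * (1 - 22.0100/100) = 1389.3154 kg
Syntan = Substrate * pct / 100 = 1389.3154 * 5.6510 / 100 = 78.5102 kg


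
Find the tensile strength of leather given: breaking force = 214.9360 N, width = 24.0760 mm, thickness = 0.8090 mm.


Formula: TS = force / (width * thickness)
Substituting: TS = 214.9360 / (24.0760 * 0.8090)
Result: 11.0351 N/mm^2


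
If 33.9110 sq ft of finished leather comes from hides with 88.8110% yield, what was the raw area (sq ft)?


Formula: raw = finished * 100 / yield
Substituting: raw = 33.9110 * 100 / 88.8110
Result: 38.1833 sq ft


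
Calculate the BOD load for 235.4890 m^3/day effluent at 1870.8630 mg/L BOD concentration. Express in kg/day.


Formula: BOD_load = volume * conc / 1000
Substituting: BOD_load = 235.4890 * 1870.8630 / 1000
Result: 440.5677 kg/day


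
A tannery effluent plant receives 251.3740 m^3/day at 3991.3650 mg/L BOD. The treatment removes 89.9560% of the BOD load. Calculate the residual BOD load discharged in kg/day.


Load_in = volume * conc / 1000 = 251.3740 * 3991.3650 / 1000 = 1003.3254 kg/day
Removed = Load_in * eff / 100 = 1003.3254 * 89.9560 / 100 = 902.5514 kg/day
Load_out = Load_in - Removed = 1003.3254 - 902.5514 = 100.7740 kg/day


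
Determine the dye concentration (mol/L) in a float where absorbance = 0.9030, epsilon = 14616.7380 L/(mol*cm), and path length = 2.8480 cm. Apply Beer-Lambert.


Formula: c = A / (epsilon * l)
Substituting: c = 0.9030 / (14616.7380 * 2.8480)
Result: 2.1692e-05 mol/L


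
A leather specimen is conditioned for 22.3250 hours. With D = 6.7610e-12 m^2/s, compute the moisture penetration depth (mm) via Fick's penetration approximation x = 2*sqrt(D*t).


t = 22.3250 hr * 3600 = 80370.0000 s
D * t = 6.7610e-12 * 80370.0000 = 5.4338e-07
x = 2 * sqrt(D*t) = 2 * sqrt(5.4338e-07) = 0.00147429 m = 1.4743 mm


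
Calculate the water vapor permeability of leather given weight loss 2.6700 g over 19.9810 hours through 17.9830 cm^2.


Formula: WVP = loss / (area * time)
Substituting: WVP = 2.6700 / (17.9830 * 19.9810)
Result: 0.00743074 g/(cm^2*hr)


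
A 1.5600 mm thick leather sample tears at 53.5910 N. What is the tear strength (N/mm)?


Formula: Tear strength = force / thickness
Substituting: Tear strength = 53.5910 / 1.5600
Result: 34.3532 N/mm


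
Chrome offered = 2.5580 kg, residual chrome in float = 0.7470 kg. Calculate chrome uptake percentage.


Formula: Uptake = (offered - residual) / offered * 100
Substituting: Uptake = (2.5580 - 0.7470) / 2.5580 * 100
Result: 70.7975 %


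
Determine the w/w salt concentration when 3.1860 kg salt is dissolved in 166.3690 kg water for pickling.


Formula: Conc = salt / (water + salt) * 100
Substituting: Conc = 3.1860 / (166.3690 + 3.1860) * 100
Result: 1.8790 %


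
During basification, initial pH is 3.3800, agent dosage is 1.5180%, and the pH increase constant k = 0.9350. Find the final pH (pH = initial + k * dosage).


Formula: pH_final = pH_initial + k * base_pct
Substituting: pH_final = 3.3800 + 0.9350 * 1.5180
Result: 4.7993


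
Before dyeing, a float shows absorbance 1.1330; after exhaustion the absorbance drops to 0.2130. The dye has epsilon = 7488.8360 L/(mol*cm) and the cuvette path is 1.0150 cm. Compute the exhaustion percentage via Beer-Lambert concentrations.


c_initial = A_i / (epsilon * l) = 1.1330 / (7488.8360 * 1.0150) = 1.4906e-04 mol/L
c_final = A_f / (epsilon * l) = 0.2130 / (7488.8360 * 1.0150) = 2.8022e-05 mol/L
Exhaustion = (c_initial - c_final) / c_initial * 100 = (1.4906e-04 - 2.8022e-05) / 1.4906e-04 * 100 = 81.2004 %


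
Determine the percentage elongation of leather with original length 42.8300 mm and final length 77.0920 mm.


Formula: Elongation = (Lf - L0) / L0 * 100
Substituting: Elongation = (77.0920 - 42.8300) / 42.8300 * 100
Result: 79.9953 %


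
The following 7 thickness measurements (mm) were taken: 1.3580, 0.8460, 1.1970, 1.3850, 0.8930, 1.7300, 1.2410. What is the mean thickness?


Formula: Average = sum / n
Substituting: Average = 8.6500 / 7
Result: 1.2357 mm


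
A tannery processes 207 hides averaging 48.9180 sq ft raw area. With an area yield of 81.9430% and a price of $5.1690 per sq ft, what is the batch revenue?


Raw_total = N * avg_area = 207 * 48.9180 = 10126.0260 sq ft
Finished = Raw_total * yield / 100 = 10126.0260 * 81.9430 / 100 = 8297.5695 sq ft
Value = Finished * price = 8297.5695 * 5.1690 = 42890.1367 $


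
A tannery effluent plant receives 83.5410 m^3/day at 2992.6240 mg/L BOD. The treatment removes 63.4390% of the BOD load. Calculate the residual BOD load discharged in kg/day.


Load_in = volume * conc / 1000 = 83.5410 * 2992.6240 / 1000 = 250.0068 kg/day
Removed = Load_in * eff / 100 = 250.0068 * 63.4390 / 100 = 158.6018 kg/day
Load_out = Load_in - Removed = 250.0068 - 158.6018 = 91.4050 kg/day


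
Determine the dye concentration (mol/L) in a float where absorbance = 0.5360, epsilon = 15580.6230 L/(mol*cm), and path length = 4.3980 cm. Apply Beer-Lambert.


Formula: c = A / (epsilon * l)
Substituting: c = 0.5360 / (15580.6230 * 4.3980)
Result: 7.8221e-06 mol/L


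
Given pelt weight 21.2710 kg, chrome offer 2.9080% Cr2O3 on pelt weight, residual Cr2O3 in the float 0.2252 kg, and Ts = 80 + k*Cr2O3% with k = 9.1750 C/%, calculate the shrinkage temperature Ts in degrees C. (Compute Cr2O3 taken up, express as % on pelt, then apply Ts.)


Offered = pelt * offer_pct / 100 = 21.2710 * 2.9080 / 100 = 0.6186 kg
Uptake = offered - residual = 0.6186 - 0.2252 = 0.3934 kg
Cr2O3% on pelt = uptake / pelt * 100 = 0.3934 / 21.2710 * 100 = 1.8493 %
Ts = 80 + k * Cr2O3% = 80 + 9.1750 * 1.8493 = 96.9672 C


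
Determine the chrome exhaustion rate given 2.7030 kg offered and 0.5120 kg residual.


Formula: Uptake = (offered - residual) / offered * 100
Substituting: Uptake = (2.7030 - 0.5120) / 2.7030 * 100
Result: 81.0581 %


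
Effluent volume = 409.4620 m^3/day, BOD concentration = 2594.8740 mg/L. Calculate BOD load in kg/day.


Formula: BOD_load = volume * conc / 1000
Substituting: BOD_load = 409.4620 * 2594.8740 / 1000
Result: 1062.5023 kg/day


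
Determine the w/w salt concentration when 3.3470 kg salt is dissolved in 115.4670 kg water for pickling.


Formula: Conc = salt / (water + salt) * 100
Substituting: Conc = 3.3470 / (115.4670 + 3.3470) * 100
Result: 2.8170 %


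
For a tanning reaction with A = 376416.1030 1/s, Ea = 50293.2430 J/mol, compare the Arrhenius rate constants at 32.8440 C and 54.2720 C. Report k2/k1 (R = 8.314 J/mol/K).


T1 = 32.8440 + 273.15 = 305.9940 K; T2 = 54.2720 + 273.15 = 327.4220 K
k1 = A * exp(-Ea/(R*T1)) = 376416.1030 * exp(-50293.2430/(8.314*305.9940)) = 9.7737e-04 1/s
k2 = A * exp(-Ea/(R*T2)) = 376416.1030 * exp(-50293.2430/(8.314*327.4220)) = 0.00356404 1/s
k2/k1 = 0.00356404 / 9.7737e-04 = 3.6465


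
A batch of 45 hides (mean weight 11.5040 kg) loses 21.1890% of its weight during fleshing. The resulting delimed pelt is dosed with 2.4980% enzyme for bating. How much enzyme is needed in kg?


Total_raw = N * avg_wt = 45 * 11.5040 = 517.6800 kg
Substrate = Total_raw * (1 - loss/100) = 517.6800 * (1 - 21.1890/100) = 407.9888 kg
Enzyme = Substrate * pct / 100 = 407.9888 * 2.4980 / 100 = 10.1916 kg


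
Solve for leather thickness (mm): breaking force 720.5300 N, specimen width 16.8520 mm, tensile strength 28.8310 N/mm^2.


Formula: t = F / (TS * w)
Substituting: t = 720.5300 / (28.8310 * 16.8520)
Result: 1.4830 mm


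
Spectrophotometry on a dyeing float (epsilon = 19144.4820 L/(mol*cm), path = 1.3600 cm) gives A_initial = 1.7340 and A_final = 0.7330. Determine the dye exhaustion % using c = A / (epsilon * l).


c_initial = A_i / (epsilon * l) = 1.7340 / (19144.4820 * 1.3600) = 6.6599e-05 mol/L
c_final = A_f / (epsilon * l) = 0.7330 / (19144.4820 * 1.3600) = 2.8153e-05 mol/L
Exhaustion = (c_initial - c_final) / c_initial * 100 = (6.6599e-05 - 2.8153e-05) / 6.6599e-05 * 100 = 57.7278 %


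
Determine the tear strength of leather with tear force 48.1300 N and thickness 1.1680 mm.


Formula: Tear strength = force / thickness
Substituting: Tear strength = 48.1300 / 1.1680
Result: 41.2072 N/mm


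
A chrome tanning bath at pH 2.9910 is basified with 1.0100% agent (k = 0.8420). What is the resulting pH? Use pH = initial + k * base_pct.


Formula: pH_final = pH_initial + k * base_pct
Substituting: pH_final = 2.9910 + 0.8420 * 1.0100
Result: 3.8414


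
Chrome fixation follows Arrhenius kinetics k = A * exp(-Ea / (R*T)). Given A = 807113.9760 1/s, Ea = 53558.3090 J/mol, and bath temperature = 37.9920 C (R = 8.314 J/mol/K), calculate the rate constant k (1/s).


T_K = T_C + 273.15 = 37.9920 + 273.15 = 311.1420 K
exponent = -Ea / (R * T_K) = -53558.3090 / (8.314 * 311.1420) = -20.7042
k = A * exp(exponent) = 807113.9760 * exp(-20.7042) = 8.2266e-04 1/s


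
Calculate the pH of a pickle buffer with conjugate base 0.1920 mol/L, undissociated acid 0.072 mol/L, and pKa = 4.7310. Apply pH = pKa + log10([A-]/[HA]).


ratio = [A-] / [HA] = 0.1920 / 0.072 = 2.6667
log10(ratio) = 0.4260
pH = pKa + log10(ratio) = 4.7310 + 0.4260 = 5.1570


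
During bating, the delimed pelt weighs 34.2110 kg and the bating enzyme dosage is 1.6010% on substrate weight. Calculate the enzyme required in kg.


Formula: Enzyme = substrate * pct / 100
Substituting: Enzyme = 34.2110 * 1.6010 / 100
Result: 0.5477 kg


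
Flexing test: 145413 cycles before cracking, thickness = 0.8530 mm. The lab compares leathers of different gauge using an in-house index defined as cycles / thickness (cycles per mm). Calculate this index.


Formula: Index = cycles / thickness
Substituting: Index = 145413 / 0.8530
Result: 170472.4502 cycles/mm


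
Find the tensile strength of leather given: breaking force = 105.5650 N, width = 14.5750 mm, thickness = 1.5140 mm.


Formula: TS = force / (width * thickness)
Substituting: TS = 105.5650 / (14.5750 * 1.5140)
Result: 4.7839 N/mm^2


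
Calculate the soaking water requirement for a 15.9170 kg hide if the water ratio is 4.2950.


Formula: Water = hide_weight * ratio
Substituting: Water = 15.9170 * 4.2950
Result: 68.3635 kg


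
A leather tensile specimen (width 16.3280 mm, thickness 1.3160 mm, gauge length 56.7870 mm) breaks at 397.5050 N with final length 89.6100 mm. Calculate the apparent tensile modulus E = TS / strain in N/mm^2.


TS = F / (w * t) = 397.5050 / (16.3280 * 1.3160) = 18.4992 N/mm^2
strain = (Lf - L0) / L0 = (89.6100 - 56.7870) / 56.7870 = 0.5780
E = TS / strain = 18.4992 / 0.5780 = 32.0055 N/mm^2


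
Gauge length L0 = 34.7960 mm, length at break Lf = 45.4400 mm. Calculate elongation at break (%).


Formula: Elongation = (Lf - L0) / L0 * 100
Substituting: Elongation = (45.4400 - 34.7960) / 34.7960 * 100
Result: 30.5897 %


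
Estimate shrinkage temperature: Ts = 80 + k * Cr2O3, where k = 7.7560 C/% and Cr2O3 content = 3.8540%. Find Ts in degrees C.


Formula: Ts = 80 + k * Cr2O3
Substituting: Ts = 80 + 7.7560 * 3.8540
Result: 109.8916 C


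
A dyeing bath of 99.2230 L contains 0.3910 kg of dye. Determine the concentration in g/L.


Formula: Conc = dye_mass(kg) / volume(L) * 1000
Substituting: Conc = 0.3910 / 99.2230 * 1000
Result: 3.9406 g/L


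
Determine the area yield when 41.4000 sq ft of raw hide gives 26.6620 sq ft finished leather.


Formula: Yield = finished / raw * 100
Substituting: Yield = 26.6620 / 41.4000 * 100
Result: 64.4010 %


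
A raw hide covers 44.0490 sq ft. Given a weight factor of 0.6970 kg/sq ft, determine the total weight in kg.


Formula: Weight = area * weight_per_sqft
Substituting: Weight = 44.0490 * 0.6970
Result: 30.7022 kg


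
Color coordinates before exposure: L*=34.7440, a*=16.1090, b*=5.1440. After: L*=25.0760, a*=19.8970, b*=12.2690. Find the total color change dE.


dL = -9.6680, da = 3.7880, db = 7.1250
dE = sqrt((-9.6680)^2 + 3.7880^2 + 7.1250^2) = 12.5930
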